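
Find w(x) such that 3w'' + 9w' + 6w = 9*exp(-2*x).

Divide through by 3: w'' + 3w' + 2w = 3*exp(-2*x).
Characteristic equation r² + 3r + 2 = 0 factors as (r + 1)(r + 2) = 0, so r = -1, -2.
Hence w_h = C1*exp(-x) + C2*exp(-2*x).
Since exp(-2*x) solves the homogeneous equation (r = -2 is a root of multiplicity 1), multiply the trial by x. Try w_p = A*x*exp(-2*x). Substituting into the equation and dividing by exp(-2*x) gives A = -3, so w_p = -3*x*exp(-2*x).

w = C1*exp(-x) + C2*exp(-2*x) - 3*x*exp(-2*x)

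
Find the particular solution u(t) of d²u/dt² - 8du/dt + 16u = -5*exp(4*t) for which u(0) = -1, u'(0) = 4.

u = -exp(4*t) + 8*t*exp(4*t) - 5*t**2*exp(4*t)/2

Characteristic equation r² - 8r + 16 = 0 has discriminant (-8)² - 4·(16) = 0, so r = 4 is a repeated root.
Hence u_h = (C1 + C2*t)*exp(4*t).
Since exp(4*t) solves the homogeneous equation (r = 4 is a root of multiplicity 2), multiply the trial by t^2. Try u_p = A*t^2*exp(4*t). Substituting into the equation and dividing by exp(4*t) gives A = -5/2, so u_p = -5*t^2*exp(4*t)/2.
General solution: u = C1*exp(4*t) - 5*t^2*exp(4*t)/2 + C2*t*exp(4*t).
Apply the initial conditions: u(0) = C1 = -1 and u'(0) = C2 + 4*C1 = 4. Solving gives C1 = -1, C2 = 8.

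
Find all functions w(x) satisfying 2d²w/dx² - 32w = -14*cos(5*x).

w = 7*cos(5*x)/41 + C1*exp(-4*x) + C2*exp(4*x)

Divide through by 2: w'' - 16w = -7*cos(5*x).
Characteristic equation r² - 16 = 0 factors as (r + 4)(r - 4) = 0, so r = -4, 4.
Hence w_h = C1*exp(-4*x) + C2*exp(4*x).
Try w_p = A*cos(5*x) + B*sin(5*x). Substituting and equating the coefficients of cos(5x) and sin(5x) gives A = 7/41, B = 0, so w_p = 7*cos(5*x)/41.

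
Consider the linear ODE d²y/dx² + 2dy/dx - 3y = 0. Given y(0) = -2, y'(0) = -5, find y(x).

Characteristic equation r² + 2r - 3 = 0 factors as (r - 1)(r + 3) = 0, so r = 1, -3.
Hence y_h = C1*exp(x) + C2*exp(-3*x).
Apply the initial conditions: y(0) = C1 + C2 = -2 and y'(0) = C1 - 3*C2 = -5. Solving gives C1 = -11/4, C2 = 3/4.

y = -11*exp(x)/4 + 3*exp(-3*x)/4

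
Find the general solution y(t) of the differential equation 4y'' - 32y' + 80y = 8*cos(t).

y = -16*sin(t)/425 + 38*cos(t)/425 + C1*cos(2*t)*exp(4*t) + C2*exp(4*t)*sin(2*t)

Divide through by 4: y'' - 8y' + 20y = 2*cos(t).
Characteristic equation r² - 8r + 20 = 0 has discriminant (-8)² - 4·(20) = -16 < 0, so r = 4 ± 2i.
Hence y_h = C1*cos(2*t)*exp(4*t) + C2*exp(4*t)*sin(2*t).
Try y_p = A*cos(t) + B*sin(t). Substituting and equating the coefficients of cos(t) and sin(t) gives A = 38/425, B = -16/425, so y_p = -16*sin(t)/425 + 38*cos(t)/425.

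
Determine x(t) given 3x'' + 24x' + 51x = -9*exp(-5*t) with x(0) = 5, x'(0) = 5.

Divide through by 3: x'' + 8x' + 17x = -3*exp(-5*t).
Characteristic equation r² + 8r + 17 = 0 has discriminant (8)² - 4·(17) = -4 < 0, so r = -4 ± i.
Hence x_h = C1*cos(t)*exp(-4*t) + C2*exp(-4*t)*sin(t).
Try x_p = A*exp(-5*t). Substituting into the equation and dividing by exp(-5*t) gives A = -3/2, so x_p = -3*exp(-5*t)/2.
General solution: x = -3*exp(-5*t)/2 + C1*cos(t)*exp(-4*t) + C2*exp(-4*t)*sin(t).
Apply the initial conditions: x(0) = -3/2 + C1 = 5 and x'(0) = 15/2 + C2 - 4*C1 = 5. Solving gives C1 = 13/2, C2 = 47/2.

x = -3*exp(-5*t)/2 + 13*cos(t)*exp(-4*t)/2 + 47*exp(-4*t)*sin(t)/2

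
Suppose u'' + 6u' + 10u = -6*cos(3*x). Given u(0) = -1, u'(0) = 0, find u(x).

u = -108*sin(3*x)/325 - 6*cos(3*x)/325 - 633*exp(-3*x)*sin(x)/325 - 319*cos(x)*exp(-3*x)/325

Characteristic equation r² + 6r + 10 = 0 has discriminant (6)² - 4·(10) = -4 < 0, so r = -3 ± i.
Hence u_h = C1*cos(x)*exp(-3*x) + C2*exp(-3*x)*sin(x).
Try u_p = A*cos(3*x) + B*sin(3*x). Substituting and equating the coefficients of cos(3x) and sin(3x) gives A = -6/325, B = -108/325, so u_p = -108*sin(3*x)/325 - 6*cos(3*x)/325.
General solution: u = -108*sin(3*x)/325 - 6*cos(3*x)/325 + C1*cos(x)*exp(-3*x) + C2*exp(-3*x)*sin(x).
Apply the initial conditions: u(0) = -6/325 + C1 = -1 and u'(0) = -324/325 + C2 - 3*C1 = 0. Solving gives C1 = -319/325, C2 = -633/325.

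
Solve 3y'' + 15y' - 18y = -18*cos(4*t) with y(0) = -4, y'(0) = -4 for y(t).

Divide through by 3: y'' + 5y' - 6y = -6*cos(4*t).
Characteristic equation r² + 5r - 6 = 0 factors as (r + 6)(r - 1) = 0, so r = -6, 1.
Hence y_h = C1*exp(-6*t) + C2*exp(t).
Try y_p = A*cos(4*t) + B*sin(4*t). Substituting and equating the coefficients of cos(4t) and sin(4t) gives A = 33/221, B = -30/221, so y_p = -30*sin(4*t)/221 + 33*cos(4*t)/221.
General solution: y = -30*sin(4*t)/221 + 33*cos(4*t)/221 + C1*exp(-6*t) + C2*exp(t).
Apply the initial conditions: y(0) = 33/221 + C1 + C2 = -4 and y'(0) = -120/221 + C2 - 6*C1 = -4. Solving gives C1 = -9/91, C2 = -482/119.

y = -482*exp(t)/119 - 30*sin(4*t)/221 - 9*exp(-6*t)/91 + 33*cos(4*t)/221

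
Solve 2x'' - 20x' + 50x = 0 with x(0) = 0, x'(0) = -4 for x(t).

x = -4*t*exp(5*t)

Divide through by 2: x'' - 10x' + 25x = 0.
Characteristic equation r² - 10r + 25 = 0 has discriminant (-10)² - 4·(25) = 0, so r = 5 is a repeated root.
Hence x_h = (C1 + C2*t)*exp(5*t).
Apply the initial conditions: x(0) = C1 = 0 and x'(0) = C2 + 5*C1 = -4. Solving gives C1 = 0, C2 = -4.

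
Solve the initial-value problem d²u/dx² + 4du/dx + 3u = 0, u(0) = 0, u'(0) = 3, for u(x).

u = -3*exp(-3*x)/2 + 3*exp(-x)/2

Characteristic equation r² + 4r + 3 = 0 factors as (r + 1)(r + 3) = 0, so r = -1, -3.
Hence u_h = C1*exp(-x) + C2*exp(-3*x).
Apply the initial conditions: u(0) = C1 + C2 = 0 and u'(0) = -C1 - 3*C2 = 3. Solving gives C1 = 3/2, C2 = -3/2.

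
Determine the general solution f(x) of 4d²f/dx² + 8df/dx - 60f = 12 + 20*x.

Divide through by 4: f'' + 2f' - 15f = 3 + 5*x.
Characteristic equation r² + 2r - 15 = 0 factors as (r - 3)(r + 5) = 0, so r = 3, -5.
Hence f_h = C1*exp(3*x) + C2*exp(-5*x).
For the particular solution try f_p = A0 + A1*x. Substituting and matching coefficients of each power of x gives A0 = -11/45, A1 = -1/3, so f_p = -11/45 - x/3.

f = -11/45 - x/3 + C1*exp(3*x) + C2*exp(-5*x)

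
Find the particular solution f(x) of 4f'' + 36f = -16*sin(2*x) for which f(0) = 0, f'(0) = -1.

f = -4*sin(2*x)/5 + sin(3*x)/5

Divide through by 4: f'' + 9f = -4*sin(2*x).
Characteristic equation r² + 9 = 0 has discriminant (0)² - 4·(9) = -36 < 0, so r = ± 3i.
Hence f_h = C1*cos(3*x) + C2*sin(3*x).
Try f_p = A*cos(2*x) + B*sin(2*x). Substituting and equating the coefficients of cos(2x) and sin(2x) gives A = 0, B = -4/5, so f_p = -4*sin(2*x)/5.
General solution: f = -4*sin(2*x)/5 + C1*cos(3*x) + C2*sin(3*x).
Apply the initial conditions: f(0) = C1 = 0 and f'(0) = -8/5 + 3*C2 = -1. Solving gives C1 = 0, C2 = 1/5.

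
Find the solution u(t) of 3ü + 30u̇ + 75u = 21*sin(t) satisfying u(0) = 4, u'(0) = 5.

Divide through by 3: u'' + 10u' + 25u = 7*sin(t).
Characteristic equation r² + 10r + 25 = 0 has discriminant (10)² - 4·(25) = 0, so r = -5 is a repeated root.
Hence u_h = (C1 + C2*t)*exp(-5*t).
Try u_p = A*cos(t) + B*sin(t). Substituting and equating the coefficients of cos(t) and sin(t) gives A = -35/338, B = 42/169, so u_p = -35*cos(t)/338 + 42*sin(t)/169.
General solution: u = -35*cos(t)/338 + 42*sin(t)/169 + C1*exp(-5*t) + C2*t*exp(-5*t).
Apply the initial conditions: u(0) = -35/338 + C1 = 4 and u'(0) = 42/169 + C2 - 5*C1 = 5. Solving gives C1 = 1387/338, C2 = 657/26.

u = -35*cos(t)/338 + 42*sin(t)/169 + 1387*exp(-5*t)/338 + 657*t*exp(-5*t)/26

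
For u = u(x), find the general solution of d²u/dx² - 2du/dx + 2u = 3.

Characteristic equation r² - 2r + 2 = 0 has discriminant (-2)² - 4·(2) = -4 < 0, so r = 1 ± i.
Hence u_h = C1*cos(x)*exp(x) + C2*exp(x)*sin(x).
For the particular solution try u_p = A0. Substituting and matching coefficients of each power of x gives A0 = 3/2, so u_p = 3/2.

u = 3/2 + C1*cos(x)*exp(x) + C2*exp(x)*sin(x)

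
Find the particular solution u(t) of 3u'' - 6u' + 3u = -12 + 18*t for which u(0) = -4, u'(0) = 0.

Divide through by 3: u'' - 2u' + u = -4 + 6*t.
Characteristic equation r² - 2r + 1 = 0 has discriminant (-2)² - 4·(1) = 0, so r = 1 is a repeated root.
Hence u_h = (C1 + C2*t)*exp(t).
For the particular solution try u_p = A0 + A1*t. Substituting and matching coefficients of each power of t gives A0 = 8, A1 = 6, so u_p = 8 + 6*t.
General solution: u = 8 + 6*t + C1*exp(t) + C2*t*exp(t).
Apply the initial conditions: u(0) = 8 + C1 = -4 and u'(0) = 6 + C1 + C2 = 0. Solving gives C1 = -12, C2 = 6.

u = 8 - 12*exp(t) + 6*t + 6*t*exp(t)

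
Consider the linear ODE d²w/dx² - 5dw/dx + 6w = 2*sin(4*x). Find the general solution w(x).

w = -sin(4*x)/25 + 2*cos(4*x)/25 + C1*exp(2*x) + C2*exp(3*x)

Characteristic equation r² - 5r + 6 = 0 factors as (r - 2)(r - 3) = 0, so r = 2, 3.
Hence w_h = C1*exp(2*x) + C2*exp(3*x).
Try w_p = A*cos(4*x) + B*sin(4*x). Substituting and equating the coefficients of cos(4x) and sin(4x) gives A = 2/25, B = -1/25, so w_p = -sin(4*x)/25 + 2*cos(4*x)/25.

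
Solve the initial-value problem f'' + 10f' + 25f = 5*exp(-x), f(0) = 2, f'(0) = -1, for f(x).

f = 5*exp(-x)/16 + 27*exp(-5*x)/16 + 31*x*exp(-5*x)/4

Characteristic equation r² + 10r + 25 = 0 has discriminant (10)² - 4·(25) = 0, so r = -5 is a repeated root.
Hence f_h = (C1 + C2*x)*exp(-5*x).
Try f_p = A*exp(-x). Substituting into the equation and dividing by exp(-x) gives A = 5/16, so f_p = 5*exp(-x)/16.
General solution: f = 5*exp(-x)/16 + C1*exp(-5*x) + C2*x*exp(-5*x).
Apply the initial conditions: f(0) = 5/16 + C1 = 2 and f'(0) = -5/16 + C2 - 5*C1 = -1. Solving gives C1 = 27/16, C2 = 31/4.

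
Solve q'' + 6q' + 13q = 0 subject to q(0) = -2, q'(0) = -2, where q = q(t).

q = -4*exp(-3*t)*sin(2*t) - 2*cos(2*t)*exp(-3*t)

Characteristic equation r² + 6r + 13 = 0 has discriminant (6)² - 4·(13) = -16 < 0, so r = -3 ± 2i.
Hence q_h = C1*cos(2*t)*exp(-3*t) + C2*exp(-3*t)*sin(2*t).
Apply the initial conditions: q(0) = C1 = -2 and q'(0) = -3*C1 + 2*C2 = -2. Solving gives C1 = -2, C2 = -4.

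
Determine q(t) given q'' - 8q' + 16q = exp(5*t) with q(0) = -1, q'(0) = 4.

Characteristic equation r² - 8r + 16 = 0 has discriminant (-8)² - 4·(16) = 0, so r = 4 is a repeated root.
Hence q_h = (C1 + C2*t)*exp(4*t).
Try q_p = A*exp(5*t). Substituting into the equation and dividing by exp(5*t) gives A = 1, so q_p = exp(5*t).
General solution: q = C1*exp(4*t) + C2*t*exp(4*t) + exp(5*t).
Apply the initial conditions: q(0) = 1 + C1 = -1 and q'(0) = 5 + C2 + 4*C1 = 4. Solving gives C1 = -2, C2 = 7.

q = -2*exp(4*t) + 7*t*exp(4*t) + exp(5*t)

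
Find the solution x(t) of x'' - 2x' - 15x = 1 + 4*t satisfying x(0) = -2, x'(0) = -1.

Characteristic equation r² - 2r - 15 = 0 factors as (r + 3)(r - 5) = 0, so r = -3, 5.
Hence x_h = C1*exp(-3*t) + C2*exp(5*t).
For the particular solution try x_p = A0 + A1*t. Substituting and matching coefficients of each power of t gives A0 = -7/225, A1 = -4/15, so x_p = -7/225 - 4*t/15.
General solution: x = -7/225 - 4*t/15 + C1*exp(-3*t) + C2*exp(5*t).
Apply the initial conditions: x(0) = -7/225 + C1 + C2 = -2 and x'(0) = -4/15 - 3*C1 + 5*C2 = -1. Solving gives C1 = -41/36, C2 = -83/100.

x = -7/225 - 83*exp(5*t)/100 - 41*exp(-3*t)/36 - 4*t/15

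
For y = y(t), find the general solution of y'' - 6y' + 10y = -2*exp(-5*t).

y = -2*exp(-5*t)/65 + C1*cos(t)*exp(3*t) + C2*exp(3*t)*sin(t)

Characteristic equation r² - 6r + 10 = 0 has discriminant (-6)² - 4·(10) = -4 < 0, so r = 3 ± i.
Hence y_h = C1*cos(t)*exp(3*t) + C2*exp(3*t)*sin(t).
Try y_p = A*exp(-5*t). Substituting into the equation and dividing by exp(-5*t) gives A = -2/65, so y_p = -2*exp(-5*t)/65.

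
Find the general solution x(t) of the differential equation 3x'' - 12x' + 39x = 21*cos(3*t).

Divide through by 3: x'' - 4x' + 13x = 7*cos(3*t).
Characteristic equation r² - 4r + 13 = 0 has discriminant (-4)² - 4·(13) = -36 < 0, so r = 2 ± 3i.
Hence x_h = C1*cos(3*t)*exp(2*t) + C2*exp(2*t)*sin(3*t).
Try x_p = A*cos(3*t) + B*sin(3*t). Substituting and equating the coefficients of cos(3t) and sin(3t) gives A = 7/40, B = -21/40, so x_p = -21*sin(3*t)/40 + 7*cos(3*t)/40.

x = -21*sin(3*t)/40 + 7*cos(3*t)/40 + C1*cos(3*t)*exp(2*t) + C2*exp(2*t)*sin(3*t)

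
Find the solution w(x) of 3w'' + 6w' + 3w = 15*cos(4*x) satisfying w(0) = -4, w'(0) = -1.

Divide through by 3: w'' + 2w' + w = 5*cos(4*x).
Characteristic equation r² + 2r + 1 = 0 has discriminant (2)² - 4·(1) = 0, so r = -1 is a repeated root.
Hence w_h = (C1 + C2*x)*exp(-x).
Try w_p = A*cos(4*x) + B*sin(4*x). Substituting and equating the coefficients of cos(4x) and sin(4x) gives A = -75/289, B = 40/289, so w_p = -75*cos(4*x)/289 + 40*sin(4*x)/289.
General solution: w = -75*cos(4*x)/289 + 40*sin(4*x)/289 + C1*exp(-x) + C2*x*exp(-x).
Apply the initial conditions: w(0) = -75/289 + C1 = -4 and w'(0) = 160/289 + C2 - C1 = -1. Solving gives C1 = -1081/289, C2 = -90/17.

w = -1081*exp(-x)/289 - 75*cos(4*x)/289 + 40*sin(4*x)/289 - 90*x*exp(-x)/17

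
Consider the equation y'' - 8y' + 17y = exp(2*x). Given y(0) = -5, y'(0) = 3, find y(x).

y = exp(2*x)/5 - 26*cos(x)*exp(4*x)/5 + 117*exp(4*x)*sin(x)/5

Characteristic equation r² - 8r + 17 = 0 has discriminant (-8)² - 4·(17) = -4 < 0, so r = 4 ± i.
Hence y_h = C1*cos(x)*exp(4*x) + C2*exp(4*x)*sin(x).
Try y_p = A*exp(2*x). Substituting into the equation and dividing by exp(2*x) gives A = 1/5, so y_p = exp(2*x)/5.
General solution: y = exp(2*x)/5 + C1*cos(x)*exp(4*x) + C2*exp(4*x)*sin(x).
Apply the initial conditions: y(0) = 1/5 + C1 = -5 and y'(0) = 2/5 + C2 + 4*C1 = 3. Solving gives C1 = -26/5, C2 = 117/5.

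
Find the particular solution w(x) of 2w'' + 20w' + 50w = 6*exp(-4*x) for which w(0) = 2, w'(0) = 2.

Divide through by 2: w'' + 10w' + 25w = 3*exp(-4*x).
Characteristic equation r² + 10r + 25 = 0 has discriminant (10)² - 4·(25) = 0, so r = -5 is a repeated root.
Hence w_h = (C1 + C2*x)*exp(-5*x).
Try w_p = A*exp(-4*x). Substituting into the equation and dividing by exp(-4*x) gives A = 3, so w_p = 3*exp(-4*x).
General solution: w = 3*exp(-4*x) + C1*exp(-5*x) + C2*x*exp(-5*x).
Apply the initial conditions: w(0) = 3 + C1 = 2 and w'(0) = -12 + C2 - 5*C1 = 2. Solving gives C1 = -1, C2 = 9.

w = -exp(-5*x) + 3*exp(-4*x) + 9*x*exp(-5*x)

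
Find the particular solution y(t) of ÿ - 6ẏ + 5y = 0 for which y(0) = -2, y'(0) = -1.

Characteristic equation r² - 6r + 5 = 0 factors as (r - 1)(r - 5) = 0, so r = 1, 5.
Hence y_h = C1*exp(t) + C2*exp(5*t).
Apply the initial conditions: y(0) = C1 + C2 = -2 and y'(0) = C1 + 5*C2 = -1. Solving gives C1 = -9/4, C2 = 1/4.

y = -9*exp(t)/4 + exp(5*t)/4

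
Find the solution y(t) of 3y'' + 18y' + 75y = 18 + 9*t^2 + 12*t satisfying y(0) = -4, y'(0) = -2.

Divide through by 3: y'' + 6y' + 25y = 6 + 3*t^2 + 4*t.
Characteristic equation r² + 6r + 25 = 0 has discriminant (6)² - 4·(25) = -64 < 0, so r = -3 ± 4i.
Hence y_h = C1*cos(4*t)*exp(-3*t) + C2*exp(-3*t)*sin(4*t).
For the particular solution try y_p = A0 + A1*t + A2*t^2. Substituting and matching coefficients of each power of t gives A0 = 3216/15625, A1 = 64/625, A2 = 3/25, so y_p = 3216/15625 + 3*t^2/25 + 64*t/625.
General solution: y = 3216/15625 + 3*t^2/25 + 64*t/625 + C1*cos(4*t)*exp(-3*t) + C2*exp(-3*t)*sin(4*t).
Apply the initial conditions: y(0) = 3216/15625 + C1 = -4 and y'(0) = 64/625 - 3*C1 + 4*C2 = -2. Solving gives C1 = -65716/15625, C2 = -114999/31250.

y = 3216/15625 + 3*t**2/25 + 64*t/625 - 114999*exp(-3*t)*sin(4*t)/31250 - 65716*cos(4*t)*exp(-3*t)/15625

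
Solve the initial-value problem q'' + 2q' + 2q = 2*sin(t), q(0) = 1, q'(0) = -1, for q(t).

Characteristic equation r² + 2r + 2 = 0 has discriminant (2)² - 4·(2) = -4 < 0, so r = -1 ± i.
Hence q_h = C1*cos(t)*exp(-t) + C2*exp(-t)*sin(t).
Try q_p = A*cos(t) + B*sin(t). Substituting and equating the coefficients of cos(t) and sin(t) gives A = -4/5, B = 2/5, so q_p = -4*cos(t)/5 + 2*sin(t)/5.
General solution: q = -4*cos(t)/5 + 2*sin(t)/5 + C1*cos(t)*exp(-t) + C2*exp(-t)*sin(t).
Apply the initial conditions: q(0) = -4/5 + C1 = 1 and q'(0) = 2/5 + C2 - C1 = -1. Solving gives C1 = 9/5, C2 = 2/5.

q = -4*cos(t)/5 + 2*sin(t)/5 + 2*exp(-t)*sin(t)/5 + 9*cos(t)*exp(-t)/5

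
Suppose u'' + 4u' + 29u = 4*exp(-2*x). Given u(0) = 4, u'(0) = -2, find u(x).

Characteristic equation r² + 4r + 29 = 0 has discriminant (4)² - 4·(29) = -100 < 0, so r = -2 ± 5i.
Hence u_h = C1*cos(5*x)*exp(-2*x) + C2*exp(-2*x)*sin(5*x).
Try u_p = A*exp(-2*x). Substituting into the equation and dividing by exp(-2*x) gives A = 4/25, so u_p = 4*exp(-2*x)/25.
General solution: u = 4*exp(-2*x)/25 + C1*cos(5*x)*exp(-2*x) + C2*exp(-2*x)*sin(5*x).
Apply the initial conditions: u(0) = 4/25 + C1 = 4 and u'(0) = -8/25 - 2*C1 + 5*C2 = -2. Solving gives C1 = 96/25, C2 = 6/5.

u = 4*exp(-2*x)/25 + 6*exp(-2*x)*sin(5*x)/5 + 96*cos(5*x)*exp(-2*x)/25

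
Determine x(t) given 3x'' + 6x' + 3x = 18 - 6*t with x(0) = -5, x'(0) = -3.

x = 10 - 15*exp(-t) - 2*t - 16*t*exp(-t)

Divide through by 3: x'' + 2x' + x = 6 - 2*t.
Characteristic equation r² + 2r + 1 = 0 has discriminant (2)² - 4·(1) = 0, so r = -1 is a repeated root.
Hence x_h = (C1 + C2*t)*exp(-t).
For the particular solution try x_p = A0 + A1*t. Substituting and matching coefficients of each power of t gives A0 = 10, A1 = -2, so x_p = 10 - 2*t.
General solution: x = 10 - 2*t + C1*exp(-t) + C2*t*exp(-t).
Apply the initial conditions: x(0) = 10 + C1 = -5 and x'(0) = -2 + C2 - C1 = -3. Solving gives C1 = -15, C2 = -16.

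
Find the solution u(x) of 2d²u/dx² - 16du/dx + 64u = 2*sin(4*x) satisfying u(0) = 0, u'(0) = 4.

u = cos(4*x)/40 + sin(4*x)/80 - cos(4*x)*exp(4*x)/40 + 81*exp(4*x)*sin(4*x)/80

Divide through by 2: u'' - 8u' + 32u = sin(4*x).
Characteristic equation r² - 8r + 32 = 0 has discriminant (-8)² - 4·(32) = -64 < 0, so r = 4 ± 4i.
Hence u_h = C1*cos(4*x)*exp(4*x) + C2*exp(4*x)*sin(4*x).
Try u_p = A*cos(4*x) + B*sin(4*x). Substituting and equating the coefficients of cos(4x) and sin(4x) gives A = 1/40, B = 1/80, so u_p = cos(4*x)/40 + sin(4*x)/80.
General solution: u = cos(4*x)/40 + sin(4*x)/80 + C1*cos(4*x)*exp(4*x) + C2*exp(4*x)*sin(4*x).
Apply the initial conditions: u(0) = 1/40 + C1 = 0 and u'(0) = 1/20 + 4*C1 + 4*C2 = 4. Solving gives C1 = -1/40, C2 = 81/80.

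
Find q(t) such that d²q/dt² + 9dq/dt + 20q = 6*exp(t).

q = exp(t)/5 + C1*exp(-4*t) + C2*exp(-5*t)

Characteristic equation r² + 9r + 20 = 0 factors as (r + 4)(r + 5) = 0, so r = -4, -5.
Hence q_h = C1*exp(-4*t) + C2*exp(-5*t).
Try q_p = A*exp(t). Substituting into the equation and dividing by exp(t) gives A = 1/5, so q_p = exp(t)/5.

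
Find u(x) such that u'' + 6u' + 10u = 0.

u = C1*cos(x)*exp(-3*x) + C2*exp(-3*x)*sin(x)

Characteristic equation r² + 6r + 10 = 0 has discriminant (6)² - 4·(10) = -4 < 0, so r = -3 ± i.
Hence u_h = C1*cos(x)*exp(-3*x) + C2*exp(-3*x)*sin(x).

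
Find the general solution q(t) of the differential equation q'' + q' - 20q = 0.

q = C1*exp(-5*t) + C2*exp(4*t)

Characteristic equation r² + r - 20 = 0 factors as (r + 5)(r - 4) = 0, so r = -5, 4.
Hence q_h = C1*exp(-5*t) + C2*exp(4*t).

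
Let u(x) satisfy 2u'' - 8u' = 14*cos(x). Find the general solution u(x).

Divide through by 2: u'' - 4u' = 7*cos(x).
Characteristic equation r² - 4r = 0 factors as (r - 4)r = 0, so r = 4, 0.
Hence u_h = C1*exp(4*x) + C2.
Try u_p = A*cos(x) + B*sin(x). Substituting and equating the coefficients of cos(x) and sin(x) gives A = -7/17, B = -28/17, so u_p = -28*sin(x)/17 - 7*cos(x)/17.

u = C2 - 28*sin(x)/17 - 7*cos(x)/17 + C1*exp(4*x)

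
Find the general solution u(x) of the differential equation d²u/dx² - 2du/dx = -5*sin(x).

u = C2 - 2*cos(x) + C1*exp(2*x) + sin(x)

Characteristic equation r² - 2r = 0 factors as (r - 2)r = 0, so r = 2, 0.
Hence u_h = C1*exp(2*x) + C2.
Try u_p = A*cos(x) + B*sin(x). Substituting and equating the coefficients of cos(x) and sin(x) gives A = -2, B = 1, so u_p = -2*cos(x) + sin(x).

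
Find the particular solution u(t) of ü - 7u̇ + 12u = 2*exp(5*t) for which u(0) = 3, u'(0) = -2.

Characteristic equation r² - 7r + 12 = 0 factors as (r - 4)(r - 3) = 0, so r = 4, 3.
Hence u_h = C1*exp(4*t) + C2*exp(3*t).
Try u_p = A*exp(5*t). Substituting into the equation and dividing by exp(5*t) gives A = 1, so u_p = exp(5*t).
General solution: u = C1*exp(4*t) + C2*exp(3*t) + exp(5*t).
Apply the initial conditions: u(0) = 1 + C1 + C2 = 3 and u'(0) = 5 + 3*C2 + 4*C1 = -2. Solving gives C1 = -13, C2 = 15.

u = -13*exp(4*t) + 15*exp(3*t) + exp(5*t)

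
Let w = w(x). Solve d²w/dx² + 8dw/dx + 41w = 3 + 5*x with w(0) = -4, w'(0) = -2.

Characteristic equation r² + 8r + 41 = 0 has discriminant (8)² - 4·(41) = -100 < 0, so r = -4 ± 5i.
Hence w_h = C1*cos(5*x)*exp(-4*x) + C2*exp(-4*x)*sin(5*x).
For the particular solution try w_p = A0 + A1*x. Substituting and matching coefficients of each power of x gives A0 = 83/1681, A1 = 5/41, so w_p = 83/1681 + 5*x/41.
General solution: w = 83/1681 + 5*x/41 + C1*cos(5*x)*exp(-4*x) + C2*exp(-4*x)*sin(5*x).
Apply the initial conditions: w(0) = 83/1681 + C1 = -4 and w'(0) = 5/41 - 4*C1 + 5*C2 = -2. Solving gives C1 = -6807/1681, C2 = -6159/1681.

w = 83/1681 + 5*x/41 - 6807*cos(5*x)*exp(-4*x)/1681 - 6159*exp(-4*x)*sin(5*x)/1681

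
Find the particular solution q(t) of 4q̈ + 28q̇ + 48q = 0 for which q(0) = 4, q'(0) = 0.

q = -12*exp(-4*t) + 16*exp(-3*t)

Divide through by 4: q'' + 7q' + 12q = 0.
Characteristic equation r² + 7r + 12 = 0 factors as (r + 4)(r + 3) = 0, so r = -4, -3.
Hence q_h = C1*exp(-4*t) + C2*exp(-3*t).
Apply the initial conditions: q(0) = C1 + C2 = 4 and q'(0) = -4*C1 - 3*C2 = 0. Solving gives C1 = -12, C2 = 16.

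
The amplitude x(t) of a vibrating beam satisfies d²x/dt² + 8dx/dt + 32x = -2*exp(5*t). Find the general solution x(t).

x = -2*exp(5*t)/97 + C1*cos(4*t)*exp(-4*t) + C2*exp(-4*t)*sin(4*t)

Characteristic equation r² + 8r + 32 = 0 has discriminant (8)² - 4·(32) = -64 < 0, so r = -4 ± 4i.
Hence x_h = C1*cos(4*t)*exp(-4*t) + C2*exp(-4*t)*sin(4*t).
Try x_p = A*exp(5*t). Substituting into the equation and dividing by exp(5*t) gives A = -2/97, so x_p = -2*exp(5*t)/97.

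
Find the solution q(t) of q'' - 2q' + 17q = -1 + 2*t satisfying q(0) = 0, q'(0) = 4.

Characteristic equation r² - 2r + 17 = 0 has discriminant (-2)² - 4·(17) = -64 < 0, so r = 1 ± 4i.
Hence q_h = C1*cos(4*t)*exp(t) + C2*exp(t)*sin(4*t).
For the particular solution try q_p = A0 + A1*t. Substituting and matching coefficients of each power of t gives A0 = -13/289, A1 = 2/17, so q_p = -13/289 + 2*t/17.
General solution: q = -13/289 + 2*t/17 + C1*cos(4*t)*exp(t) + C2*exp(t)*sin(4*t).
Apply the initial conditions: q(0) = -13/289 + C1 = 0 and q'(0) = 2/17 + C1 + 4*C2 = 4. Solving gives C1 = 13/289, C2 = 1109/1156.

q = -13/289 + 2*t/17 + 13*cos(4*t)*exp(t)/289 + 1109*exp(t)*sin(4*t)/1156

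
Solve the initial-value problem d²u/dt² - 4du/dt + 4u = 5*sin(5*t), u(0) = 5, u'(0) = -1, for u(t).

Characteristic equation r² - 4r + 4 = 0 has discriminant (-4)² - 4·(4) = 0, so r = 2 is a repeated root.
Hence u_h = (C1 + C2*t)*exp(2*t).
Try u_p = A*cos(5*t) + B*sin(5*t). Substituting and equating the coefficients of cos(5t) and sin(5t) gives A = 100/841, B = -105/841, so u_p = -105*sin(5*t)/841 + 100*cos(5*t)/841.
General solution: u = -105*sin(5*t)/841 + 100*cos(5*t)/841 + C1*exp(2*t) + C2*t*exp(2*t).
Apply the initial conditions: u(0) = 100/841 + C1 = 5 and u'(0) = -525/841 + C2 + 2*C1 = -1. Solving gives C1 = 4105/841, C2 = -294/29.

u = -105*sin(5*t)/841 + 100*cos(5*t)/841 + 4105*exp(2*t)/841 - 294*t*exp(2*t)/29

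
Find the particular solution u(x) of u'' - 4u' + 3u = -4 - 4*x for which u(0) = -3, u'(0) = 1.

u = -28/9 - exp(x) - 4*x/3 + 10*exp(3*x)/9

Characteristic equation r² - 4r + 3 = 0 factors as (r - 1)(r - 3) = 0, so r = 1, 3.
Hence u_h = C1*exp(x) + C2*exp(3*x).
For the particular solution try u_p = A0 + A1*x. Substituting and matching coefficients of each power of x gives A0 = -28/9, A1 = -4/3, so u_p = -28/9 - 4*x/3.
General solution: u = -28/9 - 4*x/3 + C1*exp(x) + C2*exp(3*x).
Apply the initial conditions: u(0) = -28/9 + C1 + C2 = -3 and u'(0) = -4/3 + C1 + 3*C2 = 1. Solving gives C1 = -1, C2 = 10/9.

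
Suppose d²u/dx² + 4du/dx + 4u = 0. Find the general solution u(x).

u = C1*exp(-2*x) + C2*x*exp(-2*x)

Characteristic equation r² + 4r + 4 = 0 has discriminant (4)² - 4·(4) = 0, so r = -2 is a repeated root.
Hence u_h = (C1 + C2*x)*exp(-2*x).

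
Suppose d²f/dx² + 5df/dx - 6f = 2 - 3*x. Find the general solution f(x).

f = 1/12 + x/2 + C1*exp(-6*x) + C2*exp(x)

Characteristic equation r² + 5r - 6 = 0 factors as (r + 6)(r - 1) = 0, so r = -6, 1.
Hence f_h = C1*exp(-6*x) + C2*exp(x).
For the particular solution try f_p = A0 + A1*x. Substituting and matching coefficients of each power of x gives A0 = 1/12, A1 = 1/2, so f_p = 1/12 + x/2.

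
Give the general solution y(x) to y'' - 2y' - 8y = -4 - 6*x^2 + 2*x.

y = 27/32 - 5*x/8 + 3*x**2/4 + C1*exp(4*x) + C2*exp(-2*x)

Characteristic equation r² - 2r - 8 = 0 factors as (r - 4)(r + 2) = 0, so r = 4, -2.
Hence y_h = C1*exp(4*x) + C2*exp(-2*x).
For the particular solution try y_p = A0 + A1*x + A2*x^2. Substituting and matching coefficients of each power of x gives A0 = 27/32, A1 = -5/8, A2 = 3/4, so y_p = 27/32 - 5*x/8 + 3*x^2/4.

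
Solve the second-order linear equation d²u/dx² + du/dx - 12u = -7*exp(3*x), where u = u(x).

Characteristic equation r² + r - 12 = 0 factors as (r - 3)(r + 4) = 0, so r = 3, -4.
Hence u_h = C1*exp(3*x) + C2*exp(-4*x).
Since exp(3*x) solves the homogeneous equation (r = 3 is a root of multiplicity 1), multiply the trial by x. Try u_p = A*x*exp(3*x). Substituting into the equation and dividing by exp(3*x) gives A = -1, so u_p = -x*exp(3*x).

u = C1*exp(3*x) + C2*exp(-4*x) - x*exp(3*x)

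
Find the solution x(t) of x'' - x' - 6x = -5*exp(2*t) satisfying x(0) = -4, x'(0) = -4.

Characteristic equation r² - r - 6 = 0 factors as (r - 3)(r + 2) = 0, so r = 3, -2.
Hence x_h = C1*exp(3*t) + C2*exp(-2*t).
Try x_p = A*exp(2*t). Substituting into the equation and dividing by exp(2*t) gives A = 5/4, so x_p = 5*exp(2*t)/4.
General solution: x = 5*exp(2*t)/4 + C1*exp(3*t) + C2*exp(-2*t).
Apply the initial conditions: x(0) = 5/4 + C1 + C2 = -4 and x'(0) = 5/2 - 2*C2 + 3*C1 = -4. Solving gives C1 = -17/5, C2 = -37/20.

x = -37*exp(-2*t)/20 - 17*exp(3*t)/5 + 5*exp(2*t)/4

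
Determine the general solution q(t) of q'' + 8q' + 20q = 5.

q = 1/4 + C1*cos(2*t)*exp(-4*t) + C2*exp(-4*t)*sin(2*t)

Characteristic equation r² + 8r + 20 = 0 has discriminant (8)² - 4·(20) = -16 < 0, so r = -4 ± 2i.
Hence q_h = C1*cos(2*t)*exp(-4*t) + C2*exp(-4*t)*sin(2*t).
For the particular solution try q_p = A0. Substituting and matching coefficients of each power of t gives A0 = 1/4, so q_p = 1/4.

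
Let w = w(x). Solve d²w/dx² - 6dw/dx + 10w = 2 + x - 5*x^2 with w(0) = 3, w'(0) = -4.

w = -x/2 - x**2/2 + 3*cos(x)*exp(3*x) - 25*exp(3*x)*sin(x)/2

Characteristic equation r² - 6r + 10 = 0 has discriminant (-6)² - 4·(10) = -4 < 0, so r = 3 ± i.
Hence w_h = C1*cos(x)*exp(3*x) + C2*exp(3*x)*sin(x).
For the particular solution try w_p = A0 + A1*x + A2*x^2. Substituting and matching coefficients of each power of x gives A0 = 0, A1 = -1/2, A2 = -1/2, so w_p = -x/2 - x^2/2.
General solution: w = -x/2 - x^2/2 + C1*cos(x)*exp(3*x) + C2*exp(3*x)*sin(x).
Apply the initial conditions: w(0) = C1 = 3 and w'(0) = -1/2 + C2 + 3*C1 = -4. Solving gives C1 = 3, C2 = -25/2.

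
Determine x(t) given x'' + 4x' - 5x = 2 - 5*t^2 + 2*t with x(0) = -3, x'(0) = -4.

Characteristic equation r² + 4r - 5 = 0 factors as (r - 1)(r + 5) = 0, so r = 1, -5.
Hence x_h = C1*exp(t) + C2*exp(-5*t).
For the particular solution try x_p = A0 + A1*t + A2*t^2. Substituting and matching coefficients of each power of t gives A0 = 24/25, A1 = 6/5, A2 = 1, so x_p = 24/25 + t^2 + 6*t/5.
General solution: x = 24/25 + t^2 + 6*t/5 + C1*exp(t) + C2*exp(-5*t).
Apply the initial conditions: x(0) = 24/25 + C1 + C2 = -3 and x'(0) = 6/5 + C1 - 5*C2 = -4. Solving gives C1 = -25/6, C2 = 31/150.

x = 24/25 + t**2 - 25*exp(t)/6 + 6*t/5 + 31*exp(-5*t)/150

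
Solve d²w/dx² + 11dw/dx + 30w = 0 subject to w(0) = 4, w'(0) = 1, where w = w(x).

Characteristic equation r² + 11r + 30 = 0 factors as (r + 5)(r + 6) = 0, so r = -5, -6.
Hence w_h = C1*exp(-5*x) + C2*exp(-6*x).
Apply the initial conditions: w(0) = C1 + C2 = 4 and w'(0) = -6*C2 - 5*C1 = 1. Solving gives C1 = 25, C2 = -21.

w = -21*exp(-6*x) + 25*exp(-5*x)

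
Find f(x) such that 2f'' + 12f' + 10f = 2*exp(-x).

Divide through by 2: f'' + 6f' + 5f = exp(-x).
Characteristic equation r² + 6r + 5 = 0 factors as (r + 1)(r + 5) = 0, so r = -1, -5.
Hence f_h = C1*exp(-x) + C2*exp(-5*x).
Since exp(-x) solves the homogeneous equation (r = -1 is a root of multiplicity 1), multiply the trial by x. Try f_p = A*x*exp(-x). Substituting into the equation and dividing by exp(-x) gives A = 1/4, so f_p = x*exp(-x)/4.

f = C1*exp(-x) + C2*exp(-5*x) + x*exp(-x)/4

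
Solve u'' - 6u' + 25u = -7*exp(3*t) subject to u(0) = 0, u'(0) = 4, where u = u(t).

Characteristic equation r² - 6r + 25 = 0 has discriminant (-6)² - 4·(25) = -64 < 0, so r = 3 ± 4i.
Hence u_h = C1*cos(4*t)*exp(3*t) + C2*exp(3*t)*sin(4*t).
Try u_p = A*exp(3*t). Substituting into the equation and dividing by exp(3*t) gives A = -7/16, so u_p = -7*exp(3*t)/16.
General solution: u = -7*exp(3*t)/16 + C1*cos(4*t)*exp(3*t) + C2*exp(3*t)*sin(4*t).
Apply the initial conditions: u(0) = -7/16 + C1 = 0 and u'(0) = -21/16 + 3*C1 + 4*C2 = 4. Solving gives C1 = 7/16, C2 = 1.

u = -7*exp(3*t)/16 + exp(3*t)*sin(4*t) + 7*cos(4*t)*exp(3*t)/16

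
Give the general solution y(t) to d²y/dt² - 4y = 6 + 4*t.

y = -3/2 - t + C1*exp(2*t) + C2*exp(-2*t)

Characteristic equation r² - 4 = 0 factors as (r - 2)(r + 2) = 0, so r = 2, -2.
Hence y_h = C1*exp(2*t) + C2*exp(-2*t).
For the particular solution try y_p = A0 + A1*t. Substituting and matching coefficients of each power of t gives A0 = -3/2, A1 = -1, so y_p = -3/2 - t.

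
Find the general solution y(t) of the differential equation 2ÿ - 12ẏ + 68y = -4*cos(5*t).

y = -2*cos(5*t)/109 + 20*sin(5*t)/327 + C1*cos(5*t)*exp(3*t) + C2*exp(3*t)*sin(5*t)

Divide through by 2: y'' - 6y' + 34y = -2*cos(5*t).
Characteristic equation r² - 6r + 34 = 0 has discriminant (-6)² - 4·(34) = -100 < 0, so r = 3 ± 5i.
Hence y_h = C1*cos(5*t)*exp(3*t) + C2*exp(3*t)*sin(5*t).
Try y_p = A*cos(5*t) + B*sin(5*t). Substituting and equating the coefficients of cos(5t) and sin(5t) gives A = -2/109, B = 20/327, so y_p = -2*cos(5*t)/109 + 20*sin(5*t)/327.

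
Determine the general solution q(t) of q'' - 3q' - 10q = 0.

q = C1*exp(-2*t) + C2*exp(5*t)

Characteristic equation r² - 3r - 10 = 0 factors as (r + 2)(r - 5) = 0, so r = -2, 5.
Hence q_h = C1*exp(-2*t) + C2*exp(5*t).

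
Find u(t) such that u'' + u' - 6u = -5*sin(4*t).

Characteristic equation r² + r - 6 = 0 factors as (r + 3)(r - 2) = 0, so r = -3, 2.
Hence u_h = C1*exp(-3*t) + C2*exp(2*t).
Try u_p = A*cos(4*t) + B*sin(4*t). Substituting and equating the coefficients of cos(4t) and sin(4t) gives A = 1/25, B = 11/50, so u_p = cos(4*t)/25 + 11*sin(4*t)/50.

u = cos(4*t)/25 + 11*sin(4*t)/50 + C1*exp(-3*t) + C2*exp(2*t)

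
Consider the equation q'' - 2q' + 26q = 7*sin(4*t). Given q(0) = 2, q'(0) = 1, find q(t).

q = 14*cos(4*t)/41 + 35*sin(4*t)/82 - 97*exp(t)*sin(5*t)/205 + 68*cos(5*t)*exp(t)/41

Characteristic equation r² - 2r + 26 = 0 has discriminant (-2)² - 4·(26) = -100 < 0, so r = 1 ± 5i.
Hence q_h = C1*cos(5*t)*exp(t) + C2*exp(t)*sin(5*t).
Try q_p = A*cos(4*t) + B*sin(4*t). Substituting and equating the coefficients of cos(4t) and sin(4t) gives A = 14/41, B = 35/82, so q_p = 14*cos(4*t)/41 + 35*sin(4*t)/82.
General solution: q = 14*cos(4*t)/41 + 35*sin(4*t)/82 + C1*cos(5*t)*exp(t) + C2*exp(t)*sin(5*t).
Apply the initial conditions: q(0) = 14/41 + C1 = 2 and q'(0) = 70/41 + C1 + 5*C2 = 1. Solving gives C1 = 68/41, C2 = -97/205.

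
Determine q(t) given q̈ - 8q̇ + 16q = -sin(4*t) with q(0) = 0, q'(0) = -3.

q = -cos(4*t)/32 + exp(4*t)/32 - 25*t*exp(4*t)/8

Characteristic equation r² - 8r + 16 = 0 has discriminant (-8)² - 4·(16) = 0, so r = 4 is a repeated root.
Hence q_h = (C1 + C2*t)*exp(4*t).
Try q_p = A*cos(4*t) + B*sin(4*t). Substituting and equating the coefficients of cos(4t) and sin(4t) gives A = -1/32, B = 0, so q_p = -cos(4*t)/32.
General solution: q = -cos(4*t)/32 + C1*exp(4*t) + C2*t*exp(4*t).
Apply the initial conditions: q(0) = -1/32 + C1 = 0 and q'(0) = C2 + 4*C1 = -3. Solving gives C1 = 1/32, C2 = -25/8.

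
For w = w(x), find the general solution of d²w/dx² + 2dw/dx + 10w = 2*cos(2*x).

Characteristic equation r² + 2r + 10 = 0 has discriminant (2)² - 4·(10) = -36 < 0, so r = -1 ± 3i.
Hence w_h = C1*cos(3*x)*exp(-x) + C2*exp(-x)*sin(3*x).
Try w_p = A*cos(2*x) + B*sin(2*x). Substituting and equating the coefficients of cos(2x) and sin(2x) gives A = 3/13, B = 2/13, so w_p = 2*sin(2*x)/13 + 3*cos(2*x)/13.

w = 2*sin(2*x)/13 + 3*cos(2*x)/13 + C1*cos(3*x)*exp(-x) + C2*exp(-x)*sin(3*x)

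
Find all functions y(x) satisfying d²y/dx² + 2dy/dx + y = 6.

y = 6 + C1*exp(-x) + C2*x*exp(-x)

Characteristic equation r² + 2r + 1 = 0 has discriminant (2)² - 4·(1) = 0, so r = -1 is a repeated root.
Hence y_h = (C1 + C2*x)*exp(-x).
For the particular solution try y_p = A0. Substituting and matching coefficients of each power of x gives A0 = 6, so y_p = 6.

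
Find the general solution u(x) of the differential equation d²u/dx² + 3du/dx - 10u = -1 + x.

Characteristic equation r² + 3r - 10 = 0 factors as (r - 2)(r + 5) = 0, so r = 2, -5.
Hence u_h = C1*exp(2*x) + C2*exp(-5*x).
For the particular solution try u_p = A0 + A1*x. Substituting and matching coefficients of each power of x gives A0 = 7/100, A1 = -1/10, so u_p = 7/100 - x/10.

u = 7/100 - x/10 + C1*exp(2*x) + C2*exp(-5*x)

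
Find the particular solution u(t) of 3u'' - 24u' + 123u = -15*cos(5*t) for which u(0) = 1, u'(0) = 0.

Divide through by 3: u'' - 8u' + 41u = -5*cos(5*t).
Characteristic equation r² - 8r + 41 = 0 has discriminant (-8)² - 4·(41) = -100 < 0, so r = 4 ± 5i.
Hence u_h = C1*cos(5*t)*exp(4*t) + C2*exp(4*t)*sin(5*t).
Try u_p = A*cos(5*t) + B*sin(5*t). Substituting and equating the coefficients of cos(5t) and sin(5t) gives A = -5/116, B = 25/232, so u_p = -5*cos(5*t)/116 + 25*sin(5*t)/232.
General solution: u = -5*cos(5*t)/116 + 25*sin(5*t)/232 + C1*cos(5*t)*exp(4*t) + C2*exp(4*t)*sin(5*t).
Apply the initial conditions: u(0) = -5/116 + C1 = 1 and u'(0) = 125/232 + 4*C1 + 5*C2 = 0. Solving gives C1 = 121/116, C2 = -1093/1160.

u = -5*cos(5*t)/116 + 25*sin(5*t)/232 - 1093*exp(4*t)*sin(5*t)/1160 + 121*cos(5*t)*exp(4*t)/116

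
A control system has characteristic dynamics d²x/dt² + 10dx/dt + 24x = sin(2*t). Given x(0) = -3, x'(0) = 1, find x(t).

Characteristic equation r² + 10r + 24 = 0 factors as (r + 6)(r + 4) = 0, so r = -6, -4.
Hence x_h = C1*exp(-6*t) + C2*exp(-4*t).
Try x_p = A*cos(2*t) + B*sin(2*t). Substituting and equating the coefficients of cos(2t) and sin(2t) gives A = -1/40, B = 1/40, so x_p = -cos(2*t)/40 + sin(2*t)/40.
General solution: x = -cos(2*t)/40 + sin(2*t)/40 + C1*exp(-6*t) + C2*exp(-4*t).
Apply the initial conditions: x(0) = -1/40 + C1 + C2 = -3 and x'(0) = 1/20 - 6*C1 - 4*C2 = 1. Solving gives C1 = 219/40, C2 = -169/20.

x = -169*exp(-4*t)/20 - cos(2*t)/40 + sin(2*t)/40 + 219*exp(-6*t)/40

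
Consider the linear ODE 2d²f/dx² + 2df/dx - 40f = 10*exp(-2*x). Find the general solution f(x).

Divide through by 2: f'' + f' - 20f = 5*exp(-2*x).
Characteristic equation r² + r - 20 = 0 factors as (r + 5)(r - 4) = 0, so r = -5, 4.
Hence f_h = C1*exp(-5*x) + C2*exp(4*x).
Try f_p = A*exp(-2*x). Substituting into the equation and dividing by exp(-2*x) gives A = -5/18, so f_p = -5*exp(-2*x)/18.

f = -5*exp(-2*x)/18 + C1*exp(-5*x) + C2*exp(4*x)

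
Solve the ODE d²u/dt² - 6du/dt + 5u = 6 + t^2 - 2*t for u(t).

u = 152/125 + t**2/5 + 2*t/25 + C1*exp(t) + C2*exp(5*t)

Characteristic equation r² - 6r + 5 = 0 factors as (r - 1)(r - 5) = 0, so r = 1, 5.
Hence u_h = C1*exp(t) + C2*exp(5*t).
For the particular solution try u_p = A0 + A1*t + A2*t^2. Substituting and matching coefficients of each power of t gives A0 = 152/125, A1 = 2/25, A2 = 1/5, so u_p = 152/125 + t^2/5 + 2*t/25.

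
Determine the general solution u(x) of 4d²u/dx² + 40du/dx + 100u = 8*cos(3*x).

u = 8*cos(3*x)/289 + 15*sin(3*x)/289 + C1*exp(-5*x) + C2*x*exp(-5*x)

Divide through by 4: u'' + 10u' + 25u = 2*cos(3*x).
Characteristic equation r² + 10r + 25 = 0 has discriminant (10)² - 4·(25) = 0, so r = -5 is a repeated root.
Hence u_h = (C1 + C2*x)*exp(-5*x).
Try u_p = A*cos(3*x) + B*sin(3*x). Substituting and equating the coefficients of cos(3x) and sin(3x) gives A = 8/289, B = 15/289, so u_p = 8*cos(3*x)/289 + 15*sin(3*x)/289.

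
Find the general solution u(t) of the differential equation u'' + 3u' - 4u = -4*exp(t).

Characteristic equation r² + 3r - 4 = 0 factors as (r + 4)(r - 1) = 0, so r = -4, 1.
Hence u_h = C1*exp(-4*t) + C2*exp(t).
Since exp(t) solves the homogeneous equation (r = 1 is a root of multiplicity 1), multiply the trial by t. Try u_p = A*t*exp(t). Substituting into the equation and dividing by exp(t) gives A = -4/5, so u_p = -4*t*exp(t)/5.

u = C1*exp(-4*t) + C2*exp(t) - 4*t*exp(t)/5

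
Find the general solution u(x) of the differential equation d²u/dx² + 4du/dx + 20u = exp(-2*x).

Characteristic equation r² + 4r + 20 = 0 has discriminant (4)² - 4·(20) = -64 < 0, so r = -2 ± 4i.
Hence u_h = C1*cos(4*x)*exp(-2*x) + C2*exp(-2*x)*sin(4*x).
Try u_p = A*exp(-2*x). Substituting into the equation and dividing by exp(-2*x) gives A = 1/16, so u_p = exp(-2*x)/16.

u = exp(-2*x)/16 + C1*cos(4*x)*exp(-2*x) + C2*exp(-2*x)*sin(4*x)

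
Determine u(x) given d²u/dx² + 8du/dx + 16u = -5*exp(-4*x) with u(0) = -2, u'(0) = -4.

u = -2*exp(-4*x) - 12*x*exp(-4*x) - 5*x**2*exp(-4*x)/2

Characteristic equation r² + 8r + 16 = 0 has discriminant (8)² - 4·(16) = 0, so r = -4 is a repeated root.
Hence u_h = (C1 + C2*x)*exp(-4*x).
Since exp(-4*x) solves the homogeneous equation (r = -4 is a root of multiplicity 2), multiply the trial by x^2. Try u_p = A*x^2*exp(-4*x). Substituting into the equation and dividing by exp(-4*x) gives A = -5/2, so u_p = -5*x^2*exp(-4*x)/2.
General solution: u = C1*exp(-4*x) - 5*x^2*exp(-4*x)/2 + C2*x*exp(-4*x).
Apply the initial conditions: u(0) = C1 = -2 and u'(0) = C2 - 4*C1 = -4. Solving gives C1 = -2, C2 = -12.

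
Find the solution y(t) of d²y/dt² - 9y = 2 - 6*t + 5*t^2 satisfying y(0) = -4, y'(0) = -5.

y = -28/81 - 449*exp(3*t)/162 - 143*exp(-3*t)/162 - 5*t**2/9 + 2*t/3

Characteristic equation r² - 9 = 0 factors as (r + 3)(r - 3) = 0, so r = -3, 3.
Hence y_h = C1*exp(-3*t) + C2*exp(3*t).
For the particular solution try y_p = A0 + A1*t + A2*t^2. Substituting and matching coefficients of each power of t gives A0 = -28/81, A1 = 2/3, A2 = -5/9, so y_p = -28/81 - 5*t^2/9 + 2*t/3.
General solution: y = -28/81 - 5*t^2/9 + 2*t/3 + C1*exp(-3*t) + C2*exp(3*t).
Apply the initial conditions: y(0) = -28/81 + C1 + C2 = -4 and y'(0) = 2/3 - 3*C1 + 3*C2 = -5. Solving gives C1 = -143/162, C2 = -449/162.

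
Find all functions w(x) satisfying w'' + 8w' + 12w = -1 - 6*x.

w = 1/4 - x/2 + C1*exp(-6*x) + C2*exp(-2*x)

Characteristic equation r² + 8r + 12 = 0 factors as (r + 6)(r + 2) = 0, so r = -6, -2.
Hence w_h = C1*exp(-6*x) + C2*exp(-2*x).
For the particular solution try w_p = A0 + A1*x. Substituting and matching coefficients of each power of x gives A0 = 1/4, A1 = -1/2, so w_p = 1/4 - x/2.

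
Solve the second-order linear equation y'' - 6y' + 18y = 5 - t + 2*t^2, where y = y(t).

Characteristic equation r² - 6r + 18 = 0 has discriminant (-6)² - 4·(18) = -36 < 0, so r = 3 ± 3i.
Hence y_h = C1*cos(3*t)*exp(3*t) + C2*exp(3*t)*sin(3*t).
For the particular solution try y_p = A0 + A1*t + A2*t^2. Substituting and matching coefficients of each power of t gives A0 = 22/81, A1 = 1/54, A2 = 1/9, so y_p = 22/81 + t^2/9 + t/54.

y = 22/81 + t**2/9 + t/54 + C1*cos(3*t)*exp(3*t) + C2*exp(3*t)*sin(3*t)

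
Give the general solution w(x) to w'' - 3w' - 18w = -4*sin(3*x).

Characteristic equation r² - 3r - 18 = 0 factors as (r + 3)(r - 6) = 0, so r = -3, 6.
Hence w_h = C1*exp(-3*x) + C2*exp(6*x).
Try w_p = A*cos(3*x) + B*sin(3*x). Substituting and equating the coefficients of cos(3x) and sin(3x) gives A = -2/45, B = 2/15, so w_p = -2*cos(3*x)/45 + 2*sin(3*x)/15.

w = -2*cos(3*x)/45 + 2*sin(3*x)/15 + C1*exp(-3*x) + C2*exp(6*x)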